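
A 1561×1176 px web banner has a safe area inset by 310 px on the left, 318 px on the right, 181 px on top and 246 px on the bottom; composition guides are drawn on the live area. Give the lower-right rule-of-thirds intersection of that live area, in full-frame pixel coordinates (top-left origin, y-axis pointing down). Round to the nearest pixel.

x = 932 px, y = 680 px

Content width = 1561 − 310 − 318 = 933 px; content height = 1176 − 181 − 246 = 749 px.
Lower-right is two-thirds across and two-thirds down within the live area.
x = 310 + 2 × 933/3 = 310 + 622.00 ≈ 932
y = 181 + 2 × 749/3 = 181 + 499.33 ≈ 680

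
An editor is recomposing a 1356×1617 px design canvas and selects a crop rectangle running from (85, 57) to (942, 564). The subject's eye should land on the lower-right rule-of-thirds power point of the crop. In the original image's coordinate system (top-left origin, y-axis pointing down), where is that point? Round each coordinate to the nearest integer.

Crop width = 942 − 85 = 857 px; one third is 285.67 px.
Crop height = 564 − 57 = 507 px; one third is 169.00 px.
The lower-right point is two-thirds across and two-thirds down within the crop:
x = 85 + 2 × 285.67 ≈ 656; y = 57 + 2 × 169.00 ≈ 395.

(656, 395)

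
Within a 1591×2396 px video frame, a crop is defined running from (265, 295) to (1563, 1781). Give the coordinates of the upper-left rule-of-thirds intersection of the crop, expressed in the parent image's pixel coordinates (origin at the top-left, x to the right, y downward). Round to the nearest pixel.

x = 698 px, y = 790 px

Crop width = 1563 − 265 = 1298 px; one third is 432.67 px.
Crop height = 1781 − 295 = 1486 px; one third is 495.33 px.
The upper-left point is one-third across and one-third down within the crop:
x = 265 + 1 × 432.67 ≈ 698; y = 295 + 1 × 495.33 ≈ 790.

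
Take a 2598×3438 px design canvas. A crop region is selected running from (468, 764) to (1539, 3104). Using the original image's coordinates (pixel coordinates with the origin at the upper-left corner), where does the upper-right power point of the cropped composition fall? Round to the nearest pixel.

Crop width = 1539 − 468 = 1071 px; one third is 357.00 px.
Crop height = 3104 − 764 = 2340 px; one third is 780.00 px.
The upper-right point is two-thirds across and one-third down within the crop:
x = 468 + 2 × 357.00 ≈ 1182; y = 764 + 1 × 780.00 ≈ 1544.

x = 1182 px, y = 1544 px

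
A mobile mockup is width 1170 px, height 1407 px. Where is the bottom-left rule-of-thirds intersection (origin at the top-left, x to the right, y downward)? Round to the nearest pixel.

(390, 938)

The bottom-left point sits one-third of the way across and two-thirds of the way down.
x = 1 × 1170/3 ≈ 390; y = 2 × 1407/3 ≈ 938.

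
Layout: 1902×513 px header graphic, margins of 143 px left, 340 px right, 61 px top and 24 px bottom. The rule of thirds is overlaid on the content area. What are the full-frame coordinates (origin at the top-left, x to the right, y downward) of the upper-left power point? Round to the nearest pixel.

x = 616 px, y = 204 px

Content width = 1902 − 143 − 340 = 1419 px; content height = 513 − 61 − 24 = 428 px.
Upper-left is one-third across and one-third down within the content area.
x = 143 + 1 × 1419/3 = 143 + 473.00 ≈ 616
y = 61 + 1 × 428/3 = 61 + 142.67 ≈ 204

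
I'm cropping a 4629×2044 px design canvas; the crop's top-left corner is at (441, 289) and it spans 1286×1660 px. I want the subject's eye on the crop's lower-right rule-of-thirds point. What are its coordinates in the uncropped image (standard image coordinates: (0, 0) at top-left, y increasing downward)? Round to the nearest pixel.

x = 1298 px, y = 1396 px

One third of the crop width 1286 is 428.67 px.
One third of the crop height 1660 is 553.33 px.
The lower-right point is two-thirds across and two-thirds down within the crop:
x = 441 + 2 × 428.67 ≈ 1298; y = 289 + 2 × 553.33 ≈ 1396.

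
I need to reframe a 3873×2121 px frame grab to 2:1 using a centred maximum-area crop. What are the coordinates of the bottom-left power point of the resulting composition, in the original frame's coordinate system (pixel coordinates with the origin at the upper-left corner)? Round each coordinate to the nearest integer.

3873/2121 < 2/1, so the 2:1 crop keeps the full width 3873 and trims height to 3873 × 1/2 = 1936.50 px.
Top offset = (2121 − 1936.50)/2 = 92.25 px; left offset = 0.
Bottom-left is one-third across and two-thirds down within the crop:
x = 0.00 + 1 × 3873.00/3 ≈ 1291; y = 92.25 + 2 × 1936.50/3 ≈ 1383.

(1291, 1383)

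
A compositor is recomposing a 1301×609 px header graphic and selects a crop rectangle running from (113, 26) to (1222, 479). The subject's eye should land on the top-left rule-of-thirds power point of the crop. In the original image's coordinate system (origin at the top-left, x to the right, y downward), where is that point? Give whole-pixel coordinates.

Crop width = 1222 − 113 = 1109 px; one third is 369.67 px.
Crop height = 479 − 26 = 453 px; one third is 151.00 px.
The top-left point is one-third across and one-third down within the crop:
x = 113 + 1 × 369.67 ≈ 483; y = 26 + 1 × 151.00 ≈ 177.

(483, 177)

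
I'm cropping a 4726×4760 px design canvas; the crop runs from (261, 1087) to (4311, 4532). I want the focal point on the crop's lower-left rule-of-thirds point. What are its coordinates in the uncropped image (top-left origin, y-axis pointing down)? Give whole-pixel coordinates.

x = 1611 px, y = 3384 px

Crop width = 4311 − 261 = 4050 px; one third is 1350.00 px.
Crop height = 4532 − 1087 = 3445 px; one third is 1148.33 px.
The lower-left point is one-third across and two-thirds down within the crop:
x = 261 + 1 × 1350.00 ≈ 1611; y = 1087 + 2 × 1148.33 ≈ 3384.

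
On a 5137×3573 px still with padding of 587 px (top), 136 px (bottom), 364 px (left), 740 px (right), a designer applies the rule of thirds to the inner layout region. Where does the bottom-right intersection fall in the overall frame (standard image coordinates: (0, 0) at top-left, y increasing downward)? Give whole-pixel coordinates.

Content width = 5137 − 364 − 740 = 4033 px; content height = 3573 − 587 − 136 = 2850 px.
Bottom-right is two-thirds across and two-thirds down within the inner layout region.
x = 364 + 2 × 4033/3 = 364 + 2688.67 ≈ 3053
y = 587 + 2 × 2850/3 = 587 + 1900.00 ≈ 2487

(3053, 2487)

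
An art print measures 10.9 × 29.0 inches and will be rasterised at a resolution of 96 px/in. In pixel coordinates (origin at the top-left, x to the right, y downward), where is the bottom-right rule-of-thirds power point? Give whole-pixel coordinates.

In pixels the canvas is 10.9 × 96 = 1046.4 wide and 29.0 × 96 = 2784 tall.
The bottom-right point is two-thirds across and two-thirds down:
x = 2 × 1046.4/3 ≈ 698; y = 2 × 2784/3 ≈ 1856.

(698, 1856)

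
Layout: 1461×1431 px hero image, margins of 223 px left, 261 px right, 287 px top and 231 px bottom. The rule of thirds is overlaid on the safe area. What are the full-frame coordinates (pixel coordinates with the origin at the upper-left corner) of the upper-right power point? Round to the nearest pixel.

Content width = 1461 − 223 − 261 = 977 px; content height = 1431 − 287 − 231 = 913 px.
Upper-right is two-thirds across and one-third down within the safe area.
x = 223 + 2 × 977/3 = 223 + 651.33 ≈ 874
y = 287 + 1 × 913/3 = 287 + 304.33 ≈ 591

(874, 591)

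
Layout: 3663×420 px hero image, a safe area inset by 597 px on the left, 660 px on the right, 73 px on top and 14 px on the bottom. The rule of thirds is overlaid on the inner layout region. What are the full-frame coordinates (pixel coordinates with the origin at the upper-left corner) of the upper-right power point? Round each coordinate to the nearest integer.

Content width = 3663 − 597 − 660 = 2406 px; content height = 420 − 73 − 14 = 333 px.
Upper-right is two-thirds across and one-third down within the inner layout region.
x = 597 + 2 × 2406/3 = 597 + 1604.00 ≈ 2201
y = 73 + 1 × 333/3 = 73 + 111.00 ≈ 184

(2201, 184)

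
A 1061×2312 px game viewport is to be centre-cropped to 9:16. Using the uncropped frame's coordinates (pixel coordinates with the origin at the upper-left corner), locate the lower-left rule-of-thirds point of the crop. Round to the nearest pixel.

(354, 1470)

1061/2312 < 9/16, so the 9:16 crop keeps the full width 1061 and trims height to 1061 × 16/9 = 1886.22 px.
Top offset = (2312 − 1886.22)/2 = 212.89 px; left offset = 0.
Lower-left is one-third across and two-thirds down within the crop:
x = 0.00 + 1 × 1061.00/3 ≈ 354; y = 212.89 + 2 × 1886.22/3 ≈ 1470.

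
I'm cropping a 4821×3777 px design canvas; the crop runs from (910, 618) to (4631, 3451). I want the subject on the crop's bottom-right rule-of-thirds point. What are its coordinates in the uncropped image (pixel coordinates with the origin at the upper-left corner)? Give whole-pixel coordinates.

x = 3391 px, y = 2507 px

Crop width = 4631 − 910 = 3721 px; one third is 1240.33 px.
Crop height = 3451 − 618 = 2833 px; one third is 944.33 px.
The bottom-right point is two-thirds across and two-thirds down within the crop:
x = 910 + 2 × 1240.33 ≈ 3391; y = 618 + 2 × 944.33 ≈ 2507.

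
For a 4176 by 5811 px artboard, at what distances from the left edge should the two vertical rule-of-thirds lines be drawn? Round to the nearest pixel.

4176 / 3 = 1392, so the vertical lines sit at one and two thirds of 4176.

1392 px and 2784 px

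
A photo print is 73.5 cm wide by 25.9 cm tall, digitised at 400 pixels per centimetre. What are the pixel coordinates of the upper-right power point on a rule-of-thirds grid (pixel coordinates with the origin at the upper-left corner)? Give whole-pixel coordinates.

(19600, 3453)

In pixels the canvas is 73.5 × 400 = 29400 wide and 25.9 × 400 = 10360 tall.
The upper-right point is two-thirds across and one-third down:
x = 2 × 29400/3 ≈ 19600; y = 1 × 10360/3 ≈ 3453.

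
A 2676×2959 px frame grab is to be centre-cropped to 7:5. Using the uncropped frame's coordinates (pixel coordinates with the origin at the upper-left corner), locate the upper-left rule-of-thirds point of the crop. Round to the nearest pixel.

x = 892 px, y = 1161 px

2676/2959 < 7/5, so the 7:5 crop keeps the full width 2676 and trims height to 2676 × 5/7 = 1911.43 px.
Top offset = (2959 − 1911.43)/2 = 523.79 px; left offset = 0.
Upper-left is one-third across and one-third down within the crop:
x = 0.00 + 1 × 2676.00/3 ≈ 892; y = 523.79 + 1 × 1911.43/3 ≈ 1161.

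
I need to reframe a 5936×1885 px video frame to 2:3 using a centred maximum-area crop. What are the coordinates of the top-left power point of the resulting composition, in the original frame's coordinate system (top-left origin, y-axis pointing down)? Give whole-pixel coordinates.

5936/1885 > 2/3, so the 2:3 crop keeps the full height 1885 and trims width to 1885 × 2/3 = 1256.67 px.
Left offset = (5936 − 1256.67)/2 = 2339.67 px; top offset = 0.
Top-left is one-third across and one-third down within the crop:
x = 2339.67 + 1 × 1256.67/3 ≈ 2759; y = 0.00 + 1 × 1885.00/3 ≈ 628.

(2759, 628)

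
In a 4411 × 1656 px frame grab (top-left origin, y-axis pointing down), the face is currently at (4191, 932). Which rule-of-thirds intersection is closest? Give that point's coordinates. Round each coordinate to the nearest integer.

(2941, 1104)

Third lines: x ∈ {1470, 2941}, y ∈ {552, 1104}.
4191 is closer to x = 2941; 932 is closer to y = 1104.
So the nearest intersection is the lower-right power point.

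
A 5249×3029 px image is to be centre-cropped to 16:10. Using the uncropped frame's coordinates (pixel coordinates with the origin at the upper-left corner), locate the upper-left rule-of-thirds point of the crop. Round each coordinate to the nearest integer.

(1817, 1010)

5249/3029 > 16/10, so the 16:10 crop keeps the full height 3029 and trims width to 3029 × 16/10 = 4846.40 px.
Left offset = (5249 − 4846.40)/2 = 201.30 px; top offset = 0.
Upper-left is one-third across and one-third down within the crop:
x = 201.30 + 1 × 4846.40/3 ≈ 1817; y = 0.00 + 1 × 3029.00/3 ≈ 1010.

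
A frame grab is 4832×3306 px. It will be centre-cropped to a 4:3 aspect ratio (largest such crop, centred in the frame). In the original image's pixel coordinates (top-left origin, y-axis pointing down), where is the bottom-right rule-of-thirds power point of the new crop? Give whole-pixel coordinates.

4832/3306 > 4/3, so the 4:3 crop keeps the full height 3306 and trims width to 3306 × 4/3 = 4408.00 px.
Left offset = (4832 − 4408.00)/2 = 212.00 px; top offset = 0.
Bottom-right is two-thirds across and two-thirds down within the crop:
x = 212.00 + 2 × 4408.00/3 ≈ 3151; y = 0.00 + 2 × 3306.00/3 ≈ 2204.

(3151, 2204)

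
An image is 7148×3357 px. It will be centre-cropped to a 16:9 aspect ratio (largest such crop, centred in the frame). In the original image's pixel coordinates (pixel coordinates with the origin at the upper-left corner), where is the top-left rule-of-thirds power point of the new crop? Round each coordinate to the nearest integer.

7148/3357 > 16/9, so the 16:9 crop keeps the full height 3357 and trims width to 3357 × 16/9 = 5968.00 px.
Left offset = (7148 − 5968.00)/2 = 590.00 px; top offset = 0.
Top-left is one-third across and one-third down within the crop:
x = 590.00 + 1 × 5968.00/3 ≈ 2579; y = 0.00 + 1 × 3357.00/3 ≈ 1119.

(2579, 1119)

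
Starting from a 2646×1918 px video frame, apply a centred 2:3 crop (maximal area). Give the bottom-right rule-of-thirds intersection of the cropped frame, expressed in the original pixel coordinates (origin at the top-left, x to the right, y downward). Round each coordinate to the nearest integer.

x = 1536 px, y = 1279 px

2646/1918 > 2/3, so the 2:3 crop keeps the full height 1918 and trims width to 1918 × 2/3 = 1278.67 px.
Left offset = (2646 − 1278.67)/2 = 683.67 px; top offset = 0.
Bottom-right is two-thirds across and two-thirds down within the crop:
x = 683.67 + 2 × 1278.67/3 ≈ 1536; y = 0.00 + 2 × 1918.00/3 ≈ 1279.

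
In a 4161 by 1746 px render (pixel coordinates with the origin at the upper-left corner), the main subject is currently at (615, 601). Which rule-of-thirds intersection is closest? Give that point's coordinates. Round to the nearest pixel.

Third lines: x ∈ {1387, 2774}, y ∈ {582, 1164}.
615 is closer to x = 1387; 601 is closer to y = 582.
So the nearest intersection is the upper-left power point.

x = 1387 px, y = 582 px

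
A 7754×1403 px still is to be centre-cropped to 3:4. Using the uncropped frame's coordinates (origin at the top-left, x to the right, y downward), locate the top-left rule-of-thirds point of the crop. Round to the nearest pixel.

(3702, 468)

7754/1403 > 3/4, so the 3:4 crop keeps the full height 1403 and trims width to 1403 × 3/4 = 1052.25 px.
Left offset = (7754 − 1052.25)/2 = 3350.88 px; top offset = 0.
Top-left is one-third across and one-third down within the crop:
x = 3350.88 + 1 × 1052.25/3 ≈ 3702; y = 0.00 + 1 × 1403.00/3 ≈ 468.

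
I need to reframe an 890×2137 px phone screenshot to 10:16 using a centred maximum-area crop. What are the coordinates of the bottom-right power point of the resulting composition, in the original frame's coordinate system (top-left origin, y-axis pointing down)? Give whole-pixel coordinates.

(593, 1306)

890/2137 < 10/16, so the 10:16 crop keeps the full width 890 and trims height to 890 × 16/10 = 1424.00 px.
Top offset = (2137 − 1424.00)/2 = 356.50 px; left offset = 0.
Bottom-right is two-thirds across and two-thirds down within the crop:
x = 0.00 + 2 × 890.00/3 ≈ 593; y = 356.50 + 2 × 1424.00/3 ≈ 1306.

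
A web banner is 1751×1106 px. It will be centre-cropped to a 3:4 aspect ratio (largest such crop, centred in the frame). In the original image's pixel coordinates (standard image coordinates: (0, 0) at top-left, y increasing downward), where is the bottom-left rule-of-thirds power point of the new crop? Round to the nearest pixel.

1751/1106 > 3/4, so the 3:4 crop keeps the full height 1106 and trims width to 1106 × 3/4 = 829.50 px.
Left offset = (1751 − 829.50)/2 = 460.75 px; top offset = 0.
Bottom-left is one-third across and two-thirds down within the crop:
x = 460.75 + 1 × 829.50/3 ≈ 737; y = 0.00 + 2 × 1106.00/3 ≈ 737.

x = 737 px, y = 737 px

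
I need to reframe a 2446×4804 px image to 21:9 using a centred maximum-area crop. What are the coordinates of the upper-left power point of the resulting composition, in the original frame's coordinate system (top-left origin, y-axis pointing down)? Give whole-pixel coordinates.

(815, 2227)

2446/4804 < 21/9, so the 21:9 crop keeps the full width 2446 and trims height to 2446 × 9/21 = 1048.29 px.
Top offset = (4804 − 1048.29)/2 = 1877.86 px; left offset = 0.
Upper-left is one-third across and one-third down within the crop:
x = 0.00 + 1 × 2446.00/3 ≈ 815; y = 1877.86 + 1 × 1048.29/3 ≈ 2227.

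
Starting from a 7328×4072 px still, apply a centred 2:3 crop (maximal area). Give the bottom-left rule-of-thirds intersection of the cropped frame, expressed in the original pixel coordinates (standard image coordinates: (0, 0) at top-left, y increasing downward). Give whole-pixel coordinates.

7328/4072 > 2/3, so the 2:3 crop keeps the full height 4072 and trims width to 4072 × 2/3 = 2714.67 px.
Left offset = (7328 − 2714.67)/2 = 2306.67 px; top offset = 0.
Bottom-left is one-third across and two-thirds down within the crop:
x = 2306.67 + 1 × 2714.67/3 ≈ 3212; y = 0.00 + 2 × 4072.00/3 ≈ 2715.

x = 3212 px, y = 2715 px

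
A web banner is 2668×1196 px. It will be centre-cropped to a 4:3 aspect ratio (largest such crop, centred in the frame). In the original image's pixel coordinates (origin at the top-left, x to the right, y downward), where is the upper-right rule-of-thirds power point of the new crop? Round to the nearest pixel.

2668/1196 > 4/3, so the 4:3 crop keeps the full height 1196 and trims width to 1196 × 4/3 = 1594.67 px.
Left offset = (2668 − 1594.67)/2 = 536.67 px; top offset = 0.
Upper-right is two-thirds across and one-third down within the crop:
x = 536.67 + 2 × 1594.67/3 ≈ 1600; y = 0.00 + 1 × 1196.00/3 ≈ 399.

(1600, 399)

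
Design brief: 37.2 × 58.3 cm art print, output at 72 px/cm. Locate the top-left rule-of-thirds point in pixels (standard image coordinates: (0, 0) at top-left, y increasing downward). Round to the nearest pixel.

In pixels the canvas is 37.2 × 72 = 2678.4 wide and 58.3 × 72 = 4197.6 tall.
The top-left point is one-third across and one-third down:
x = 1 × 2678.4/3 ≈ 893; y = 1 × 4197.6/3 ≈ 1399.

x = 893 px, y = 1399 px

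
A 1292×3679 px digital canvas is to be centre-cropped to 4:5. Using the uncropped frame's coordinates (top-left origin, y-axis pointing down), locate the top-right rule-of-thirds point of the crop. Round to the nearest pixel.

1292/3679 < 4/5, so the 4:5 crop keeps the full width 1292 and trims height to 1292 × 5/4 = 1615.00 px.
Top offset = (3679 − 1615.00)/2 = 1032.00 px; left offset = 0.
Top-right is two-thirds across and one-third down within the crop:
x = 0.00 + 2 × 1292.00/3 ≈ 861; y = 1032.00 + 1 × 1615.00/3 ≈ 1570.

x = 861 px, y = 1570 px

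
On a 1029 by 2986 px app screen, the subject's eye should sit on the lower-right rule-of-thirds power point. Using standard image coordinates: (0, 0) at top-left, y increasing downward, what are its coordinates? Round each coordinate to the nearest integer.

(686, 1991)

The lower-right point sits two-thirds of the way across and two-thirds of the way down.
x = 2 × 1029/3 ≈ 686; y = 2 × 2986/3 ≈ 1991.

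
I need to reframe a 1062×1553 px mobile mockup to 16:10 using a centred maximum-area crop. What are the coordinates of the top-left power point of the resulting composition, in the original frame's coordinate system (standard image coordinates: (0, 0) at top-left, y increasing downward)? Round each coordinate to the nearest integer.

x = 354 px, y = 666 px

1062/1553 < 16/10, so the 16:10 crop keeps the full width 1062 and trims height to 1062 × 10/16 = 663.75 px.
Top offset = (1553 − 663.75)/2 = 444.62 px; left offset = 0.
Top-left is one-third across and one-third down within the crop:
x = 0.00 + 1 × 1062.00/3 ≈ 354; y = 444.62 + 1 × 663.75/3 ≈ 666.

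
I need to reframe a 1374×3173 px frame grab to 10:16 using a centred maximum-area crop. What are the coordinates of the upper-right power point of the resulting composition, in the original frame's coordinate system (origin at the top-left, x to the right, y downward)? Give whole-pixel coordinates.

1374/3173 < 10/16, so the 10:16 crop keeps the full width 1374 and trims height to 1374 × 16/10 = 2198.40 px.
Top offset = (3173 − 2198.40)/2 = 487.30 px; left offset = 0.
Upper-right is two-thirds across and one-third down within the crop:
x = 0.00 + 2 × 1374.00/3 ≈ 916; y = 487.30 + 1 × 2198.40/3 ≈ 1220.

x = 916 px, y = 1220 px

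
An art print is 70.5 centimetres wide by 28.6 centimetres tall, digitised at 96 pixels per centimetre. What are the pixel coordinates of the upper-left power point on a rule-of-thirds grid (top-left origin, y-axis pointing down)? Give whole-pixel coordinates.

(2256, 915)

In pixels the canvas is 70.5 × 96 = 6768 wide and 28.6 × 96 = 2745.6 tall.
The upper-left point is one-third across and one-third down:
x = 1 × 6768/3 ≈ 2256; y = 1 × 2745.6/3 ≈ 915.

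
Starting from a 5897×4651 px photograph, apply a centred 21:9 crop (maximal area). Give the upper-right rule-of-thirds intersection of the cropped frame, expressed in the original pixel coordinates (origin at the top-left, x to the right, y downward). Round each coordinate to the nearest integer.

x = 3931 px, y = 1904 px

5897/4651 < 21/9, so the 21:9 crop keeps the full width 5897 and trims height to 5897 × 9/21 = 2527.29 px.
Top offset = (4651 − 2527.29)/2 = 1061.86 px; left offset = 0.
Upper-right is two-thirds across and one-third down within the crop:
x = 0.00 + 2 × 5897.00/3 ≈ 3931; y = 1061.86 + 1 × 2527.29/3 ≈ 1904.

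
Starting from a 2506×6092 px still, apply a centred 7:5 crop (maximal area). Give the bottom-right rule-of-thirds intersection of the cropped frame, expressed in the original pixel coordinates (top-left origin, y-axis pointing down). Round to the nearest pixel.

x = 1671 px, y = 3344 px

2506/6092 < 7/5, so the 7:5 crop keeps the full width 2506 and trims height to 2506 × 5/7 = 1790.00 px.
Top offset = (6092 − 1790.00)/2 = 2151.00 px; left offset = 0.
Bottom-right is two-thirds across and two-thirds down within the crop:
x = 0.00 + 2 × 2506.00/3 ≈ 1671; y = 2151.00 + 2 × 1790.00/3 ≈ 3344.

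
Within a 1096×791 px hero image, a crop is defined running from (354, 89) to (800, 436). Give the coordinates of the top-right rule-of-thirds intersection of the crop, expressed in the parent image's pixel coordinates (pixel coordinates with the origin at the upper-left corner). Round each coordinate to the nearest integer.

Crop width = 800 − 354 = 446 px; one third is 148.67 px.
Crop height = 436 − 89 = 347 px; one third is 115.67 px.
The top-right point is two-thirds across and one-third down within the crop:
x = 354 + 2 × 148.67 ≈ 651; y = 89 + 1 × 115.67 ≈ 205.

x = 651 px, y = 205 px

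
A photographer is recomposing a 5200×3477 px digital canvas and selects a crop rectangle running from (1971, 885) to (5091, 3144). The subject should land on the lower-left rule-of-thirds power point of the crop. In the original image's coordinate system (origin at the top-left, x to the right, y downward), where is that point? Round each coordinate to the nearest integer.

(3011, 2391)

Crop width = 5091 − 1971 = 3120 px; one third is 1040.00 px.
Crop height = 3144 − 885 = 2259 px; one third is 753.00 px.
The lower-left point is one-third across and two-thirds down within the crop:
x = 1971 + 1 × 1040.00 ≈ 3011; y = 885 + 2 × 753.00 ≈ 2391.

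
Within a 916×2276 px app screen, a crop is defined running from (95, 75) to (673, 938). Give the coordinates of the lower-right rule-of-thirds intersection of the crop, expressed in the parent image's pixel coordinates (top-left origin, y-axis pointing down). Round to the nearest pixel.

Crop width = 673 − 95 = 578 px; one third is 192.67 px.
Crop height = 938 − 75 = 863 px; one third is 287.67 px.
The lower-right point is two-thirds across and two-thirds down within the crop:
x = 95 + 2 × 192.67 ≈ 480; y = 75 + 2 × 287.67 ≈ 650.

x = 480 px, y = 650 px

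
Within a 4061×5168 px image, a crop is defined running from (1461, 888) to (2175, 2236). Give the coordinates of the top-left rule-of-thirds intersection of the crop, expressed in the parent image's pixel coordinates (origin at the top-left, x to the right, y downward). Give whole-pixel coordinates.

Crop width = 2175 − 1461 = 714 px; one third is 238.00 px.
Crop height = 2236 − 888 = 1348 px; one third is 449.33 px.
The top-left point is one-third across and one-third down within the crop:
x = 1461 + 1 × 238.00 ≈ 1699; y = 888 + 1 × 449.33 ≈ 1337.

x = 1699 px, y = 1337 px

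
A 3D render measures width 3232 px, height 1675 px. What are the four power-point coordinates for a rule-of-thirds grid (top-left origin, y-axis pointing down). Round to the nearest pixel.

(1077, 558), (2155, 558), (1077, 1117), (2155, 1117)

One third of 3232 is 1077.33; one third of 1675 is 558.33.
Vertical third lines at x = 1077 and x = 2155; horizontal third lines at y = 558 and y = 1117.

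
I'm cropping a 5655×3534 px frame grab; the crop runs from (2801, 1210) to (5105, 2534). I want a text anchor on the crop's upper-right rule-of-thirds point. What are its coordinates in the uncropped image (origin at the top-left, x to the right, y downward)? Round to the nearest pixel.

Crop width = 5105 − 2801 = 2304 px; one third is 768.00 px.
Crop height = 2534 − 1210 = 1324 px; one third is 441.33 px.
The upper-right point is two-thirds across and one-third down within the crop:
x = 2801 + 2 × 768.00 ≈ 4337; y = 1210 + 1 × 441.33 ≈ 1651.

x = 4337 px, y = 1651 px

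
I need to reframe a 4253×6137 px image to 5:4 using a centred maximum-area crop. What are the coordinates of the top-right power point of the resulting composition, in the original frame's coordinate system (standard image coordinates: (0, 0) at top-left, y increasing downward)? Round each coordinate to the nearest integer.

4253/6137 < 5/4, so the 5:4 crop keeps the full width 4253 and trims height to 4253 × 4/5 = 3402.40 px.
Top offset = (6137 − 3402.40)/2 = 1367.30 px; left offset = 0.
Top-right is two-thirds across and one-third down within the crop:
x = 0.00 + 2 × 4253.00/3 ≈ 2835; y = 1367.30 + 1 × 3402.40/3 ≈ 2501.

x = 2835 px, y = 2501 px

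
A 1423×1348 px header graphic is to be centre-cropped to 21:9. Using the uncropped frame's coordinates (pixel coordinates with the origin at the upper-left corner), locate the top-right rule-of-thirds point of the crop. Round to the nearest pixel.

x = 949 px, y = 572 px

1423/1348 < 21/9, so the 21:9 crop keeps the full width 1423 and trims height to 1423 × 9/21 = 609.86 px.
Top offset = (1348 − 609.86)/2 = 369.07 px; left offset = 0.
Top-right is two-thirds across and one-third down within the crop:
x = 0.00 + 2 × 1423.00/3 ≈ 949; y = 369.07 + 1 × 609.86/3 ≈ 572.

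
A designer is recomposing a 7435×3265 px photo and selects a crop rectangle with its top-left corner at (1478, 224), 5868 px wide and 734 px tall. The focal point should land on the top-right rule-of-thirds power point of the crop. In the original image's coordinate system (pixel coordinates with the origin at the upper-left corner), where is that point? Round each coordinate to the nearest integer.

x = 5390 px, y = 469 px

One third of the crop width 5868 is 1956.00 px.
One third of the crop height 734 is 244.67 px.
The top-right point is two-thirds across and one-third down within the crop:
x = 1478 + 2 × 1956.00 ≈ 5390; y = 224 + 1 × 244.67 ≈ 469.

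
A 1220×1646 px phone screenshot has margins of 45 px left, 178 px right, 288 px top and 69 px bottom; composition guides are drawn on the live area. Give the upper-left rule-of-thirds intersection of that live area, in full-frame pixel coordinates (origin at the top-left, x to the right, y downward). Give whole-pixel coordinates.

Content width = 1220 − 45 − 178 = 997 px; content height = 1646 − 288 − 69 = 1289 px.
Upper-left is one-third across and one-third down within the live area.
x = 45 + 1 × 997/3 = 45 + 332.33 ≈ 377
y = 288 + 1 × 1289/3 = 288 + 429.67 ≈ 718

x = 377 px, y = 718 px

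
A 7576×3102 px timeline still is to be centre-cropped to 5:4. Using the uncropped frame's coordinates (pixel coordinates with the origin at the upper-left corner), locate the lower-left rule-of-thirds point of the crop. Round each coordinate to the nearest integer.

7576/3102 > 5/4, so the 5:4 crop keeps the full height 3102 and trims width to 3102 × 5/4 = 3877.50 px.
Left offset = (7576 − 3877.50)/2 = 1849.25 px; top offset = 0.
Lower-left is one-third across and two-thirds down within the crop:
x = 1849.25 + 1 × 3877.50/3 ≈ 3142; y = 0.00 + 2 × 3102.00/3 ≈ 2068.

x = 3142 px, y = 2068 px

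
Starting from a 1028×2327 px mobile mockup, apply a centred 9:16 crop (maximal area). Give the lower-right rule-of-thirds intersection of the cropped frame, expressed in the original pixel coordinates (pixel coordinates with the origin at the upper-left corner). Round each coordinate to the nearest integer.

1028/2327 < 9/16, so the 9:16 crop keeps the full width 1028 and trims height to 1028 × 16/9 = 1827.56 px.
Top offset = (2327 − 1827.56)/2 = 249.72 px; left offset = 0.
Lower-right is two-thirds across and two-thirds down within the crop:
x = 0.00 + 2 × 1028.00/3 ≈ 685; y = 249.72 + 2 × 1827.56/3 ≈ 1468.

(685, 1468)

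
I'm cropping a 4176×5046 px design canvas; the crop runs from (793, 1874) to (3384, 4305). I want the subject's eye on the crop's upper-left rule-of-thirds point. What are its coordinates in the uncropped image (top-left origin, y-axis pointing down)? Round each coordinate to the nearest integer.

Crop width = 3384 − 793 = 2591 px; one third is 863.67 px.
Crop height = 4305 − 1874 = 2431 px; one third is 810.33 px.
The upper-left point is one-third across and one-third down within the crop:
x = 793 + 1 × 863.67 ≈ 1657; y = 1874 + 1 × 810.33 ≈ 2684.

x = 1657 px, y = 2684 px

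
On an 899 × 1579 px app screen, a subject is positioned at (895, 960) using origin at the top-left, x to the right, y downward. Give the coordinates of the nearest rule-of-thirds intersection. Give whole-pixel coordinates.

x = 599 px, y = 1053 px

Third lines: x ∈ {300, 599}, y ∈ {526, 1053}.
895 is closer to x = 599; 960 is closer to y = 1053.
So the nearest intersection is the lower-right power point.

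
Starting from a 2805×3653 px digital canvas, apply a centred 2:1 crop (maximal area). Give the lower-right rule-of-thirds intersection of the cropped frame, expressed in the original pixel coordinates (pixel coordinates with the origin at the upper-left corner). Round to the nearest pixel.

x = 1870 px, y = 2060 px

2805/3653 < 2/1, so the 2:1 crop keeps the full width 2805 and trims height to 2805 × 1/2 = 1402.50 px.
Top offset = (3653 − 1402.50)/2 = 1125.25 px; left offset = 0.
Lower-right is two-thirds across and two-thirds down within the crop:
x = 0.00 + 2 × 2805.00/3 ≈ 1870; y = 1125.25 + 2 × 1402.50/3 ≈ 2060.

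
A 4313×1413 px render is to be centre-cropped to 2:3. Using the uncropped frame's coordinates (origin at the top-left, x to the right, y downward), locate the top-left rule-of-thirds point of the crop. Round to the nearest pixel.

(2000, 471)

4313/1413 > 2/3, so the 2:3 crop keeps the full height 1413 and trims width to 1413 × 2/3 = 942.00 px.
Left offset = (4313 − 942.00)/2 = 1685.50 px; top offset = 0.
Top-left is one-third across and one-third down within the crop:
x = 1685.50 + 1 × 942.00/3 ≈ 2000; y = 0.00 + 1 × 1413.00/3 ≈ 471.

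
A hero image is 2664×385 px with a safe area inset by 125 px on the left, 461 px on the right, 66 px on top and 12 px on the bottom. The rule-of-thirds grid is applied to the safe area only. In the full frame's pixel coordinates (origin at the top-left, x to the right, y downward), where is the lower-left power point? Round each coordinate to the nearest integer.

(818, 271)

Content width = 2664 − 125 − 461 = 2078 px; content height = 385 − 66 − 12 = 307 px.
Lower-left is one-third across and two-thirds down within the safe area.
x = 125 + 1 × 2078/3 = 125 + 692.67 ≈ 818
y = 66 + 2 × 307/3 = 66 + 204.67 ≈ 271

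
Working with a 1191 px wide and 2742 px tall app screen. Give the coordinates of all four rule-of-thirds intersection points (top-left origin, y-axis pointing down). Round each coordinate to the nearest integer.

(397, 914), (794, 914), (397, 1828), (794, 1828)

One third of 1191 is 397; one third of 2742 is 914.
Vertical third lines at x = 397 and x = 794; horizontal third lines at y = 914 and y = 1828.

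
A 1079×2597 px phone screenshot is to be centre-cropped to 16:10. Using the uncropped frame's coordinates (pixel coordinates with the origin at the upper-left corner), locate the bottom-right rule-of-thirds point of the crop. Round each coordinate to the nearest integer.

1079/2597 < 16/10, so the 16:10 crop keeps the full width 1079 and trims height to 1079 × 10/16 = 674.38 px.
Top offset = (2597 − 674.38)/2 = 961.31 px; left offset = 0.
Bottom-right is two-thirds across and two-thirds down within the crop:
x = 0.00 + 2 × 1079.00/3 ≈ 719; y = 961.31 + 2 × 674.38/3 ≈ 1411.

(719, 1411)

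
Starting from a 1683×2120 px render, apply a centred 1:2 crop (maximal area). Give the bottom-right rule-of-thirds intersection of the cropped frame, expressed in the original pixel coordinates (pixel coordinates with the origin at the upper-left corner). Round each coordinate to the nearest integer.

1683/2120 > 1/2, so the 1:2 crop keeps the full height 2120 and trims width to 2120 × 1/2 = 1060.00 px.
Left offset = (1683 − 1060.00)/2 = 311.50 px; top offset = 0.
Bottom-right is two-thirds across and two-thirds down within the crop:
x = 311.50 + 2 × 1060.00/3 ≈ 1018; y = 0.00 + 2 × 2120.00/3 ≈ 1413.

(1018, 1413)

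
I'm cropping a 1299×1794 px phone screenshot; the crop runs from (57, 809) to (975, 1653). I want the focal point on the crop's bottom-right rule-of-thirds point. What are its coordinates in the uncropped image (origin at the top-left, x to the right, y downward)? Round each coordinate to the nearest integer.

Crop width = 975 − 57 = 918 px; one third is 306.00 px.
Crop height = 1653 − 809 = 844 px; one third is 281.33 px.
The bottom-right point is two-thirds across and two-thirds down within the crop:
x = 57 + 2 × 306.00 ≈ 669; y = 809 + 2 × 281.33 ≈ 1372.

(669, 1372)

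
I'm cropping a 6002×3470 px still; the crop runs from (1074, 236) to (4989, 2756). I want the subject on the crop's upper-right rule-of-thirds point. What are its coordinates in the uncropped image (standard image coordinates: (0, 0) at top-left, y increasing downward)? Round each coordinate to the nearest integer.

x = 3684 px, y = 1076 px

Crop width = 4989 − 1074 = 3915 px; one third is 1305.00 px.
Crop height = 2756 − 236 = 2520 px; one third is 840.00 px.
The upper-right point is two-thirds across and one-third down within the crop:
x = 1074 + 2 × 1305.00 ≈ 3684; y = 236 + 1 × 840.00 ≈ 1076.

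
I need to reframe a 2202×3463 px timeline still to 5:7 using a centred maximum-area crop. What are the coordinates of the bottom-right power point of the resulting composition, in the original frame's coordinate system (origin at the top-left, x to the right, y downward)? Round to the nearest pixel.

2202/3463 < 5/7, so the 5:7 crop keeps the full width 2202 and trims height to 2202 × 7/5 = 3082.80 px.
Top offset = (3463 − 3082.80)/2 = 190.10 px; left offset = 0.
Bottom-right is two-thirds across and two-thirds down within the crop:
x = 0.00 + 2 × 2202.00/3 ≈ 1468; y = 190.10 + 2 × 3082.80/3 ≈ 2245.

x = 1468 px, y = 2245 px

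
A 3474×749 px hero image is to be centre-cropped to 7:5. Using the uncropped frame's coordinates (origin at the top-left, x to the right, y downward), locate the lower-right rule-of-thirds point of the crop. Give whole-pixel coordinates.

x = 1912 px, y = 499 px

3474/749 > 7/5, so the 7:5 crop keeps the full height 749 and trims width to 749 × 7/5 = 1048.60 px.
Left offset = (3474 − 1048.60)/2 = 1212.70 px; top offset = 0.
Lower-right is two-thirds across and two-thirds down within the crop:
x = 1212.70 + 2 × 1048.60/3 ≈ 1912; y = 0.00 + 2 × 749.00/3 ≈ 499.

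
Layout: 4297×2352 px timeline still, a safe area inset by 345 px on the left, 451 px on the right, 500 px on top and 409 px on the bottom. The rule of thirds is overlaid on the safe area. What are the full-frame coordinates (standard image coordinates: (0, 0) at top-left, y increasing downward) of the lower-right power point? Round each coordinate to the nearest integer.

Content width = 4297 − 345 − 451 = 3501 px; content height = 2352 − 500 − 409 = 1443 px.
Lower-right is two-thirds across and two-thirds down within the safe area.
x = 345 + 2 × 3501/3 = 345 + 2334.00 ≈ 2679
y = 500 + 2 × 1443/3 = 500 + 962.00 ≈ 1462

x = 2679 px, y = 1462 px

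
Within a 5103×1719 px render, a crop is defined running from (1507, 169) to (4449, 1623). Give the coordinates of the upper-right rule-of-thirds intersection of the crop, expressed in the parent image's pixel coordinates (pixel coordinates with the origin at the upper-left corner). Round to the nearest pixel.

x = 3468 px, y = 654 px

Crop width = 4449 − 1507 = 2942 px; one third is 980.67 px.
Crop height = 1623 − 169 = 1454 px; one third is 484.67 px.
The upper-right point is two-thirds across and one-third down within the crop:
x = 1507 + 2 × 980.67 ≈ 3468; y = 169 + 1 × 484.67 ≈ 654.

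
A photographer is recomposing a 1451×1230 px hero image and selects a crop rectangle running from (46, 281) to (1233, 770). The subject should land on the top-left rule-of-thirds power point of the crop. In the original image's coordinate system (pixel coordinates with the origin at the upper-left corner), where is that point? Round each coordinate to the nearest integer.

x = 442 px, y = 444 px

Crop width = 1233 − 46 = 1187 px; one third is 395.67 px.
Crop height = 770 − 281 = 489 px; one third is 163.00 px.
The top-left point is one-third across and one-third down within the crop:
x = 46 + 1 × 395.67 ≈ 442; y = 281 + 1 × 163.00 ≈ 444.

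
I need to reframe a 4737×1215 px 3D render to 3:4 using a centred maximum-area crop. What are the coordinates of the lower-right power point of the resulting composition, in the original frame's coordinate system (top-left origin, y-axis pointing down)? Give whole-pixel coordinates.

4737/1215 > 3/4, so the 3:4 crop keeps the full height 1215 and trims width to 1215 × 3/4 = 911.25 px.
Left offset = (4737 − 911.25)/2 = 1912.88 px; top offset = 0.
Lower-right is two-thirds across and two-thirds down within the crop:
x = 1912.88 + 2 × 911.25/3 ≈ 2520; y = 0.00 + 2 × 1215.00/3 ≈ 810.

(2520, 810)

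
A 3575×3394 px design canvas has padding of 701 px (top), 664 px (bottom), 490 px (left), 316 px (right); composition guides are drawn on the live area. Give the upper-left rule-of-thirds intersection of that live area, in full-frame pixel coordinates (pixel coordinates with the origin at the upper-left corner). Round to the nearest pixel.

x = 1413 px, y = 1377 px

Content width = 3575 − 490 − 316 = 2769 px; content height = 3394 − 701 − 664 = 2029 px.
Upper-left is one-third across and one-third down within the live area.
x = 490 + 1 × 2769/3 = 490 + 923.00 ≈ 1413
y = 701 + 1 × 2029/3 = 701 + 676.33 ≈ 1377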